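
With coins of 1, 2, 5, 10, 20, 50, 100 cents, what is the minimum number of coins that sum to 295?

6

Greedy: take as many of the largest coin as possible, then repeat with the remainder.
295 − 2×100→95 − 1×50→45 − 2×20→5 − 1×5→0
Total coins = 2 + 1 + 2 + 1 = 6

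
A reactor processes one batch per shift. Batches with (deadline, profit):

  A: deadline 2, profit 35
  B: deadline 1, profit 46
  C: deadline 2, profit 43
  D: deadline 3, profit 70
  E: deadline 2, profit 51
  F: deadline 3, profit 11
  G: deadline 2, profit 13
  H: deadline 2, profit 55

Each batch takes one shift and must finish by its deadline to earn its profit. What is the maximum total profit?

Profit order: D=70 H=55 E=51 B=46 C=43 A=35 G=13 F=11
Assign: D→slot 3, H→slot 2, E→slot 1, B skipped, C skipped, A skipped, G skipped, F skipped.
Slots: [1:E] [2:H] [3:D]
Profit = 51 + 55 + 70 = 176

176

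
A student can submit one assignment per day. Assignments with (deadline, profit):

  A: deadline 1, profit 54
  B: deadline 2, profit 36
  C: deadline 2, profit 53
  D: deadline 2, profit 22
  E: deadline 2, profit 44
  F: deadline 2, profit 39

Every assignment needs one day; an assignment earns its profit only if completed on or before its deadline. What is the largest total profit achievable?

107

Take jobs in profit order; each goes to the latest open slot no later than its deadline.
By profit: A(d1,54), C(d2,53), E(d2,44), F(d2,39), B(d2,36), D(d2,22)
A→slot 1; C→slot 2; E skipped; F skipped; B skipped; D skipped.
Profit = 54 + 53 = 107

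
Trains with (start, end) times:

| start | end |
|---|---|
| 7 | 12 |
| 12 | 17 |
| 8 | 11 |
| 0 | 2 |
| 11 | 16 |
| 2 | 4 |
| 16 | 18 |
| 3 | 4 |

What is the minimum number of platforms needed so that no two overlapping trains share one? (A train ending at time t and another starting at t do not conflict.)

Count concurrent intervals with a sweep; the peak is the room count.
Events (time:±→running): 0:+→1 2:-→0 2:+→1 3:+→2 … peak 2.

2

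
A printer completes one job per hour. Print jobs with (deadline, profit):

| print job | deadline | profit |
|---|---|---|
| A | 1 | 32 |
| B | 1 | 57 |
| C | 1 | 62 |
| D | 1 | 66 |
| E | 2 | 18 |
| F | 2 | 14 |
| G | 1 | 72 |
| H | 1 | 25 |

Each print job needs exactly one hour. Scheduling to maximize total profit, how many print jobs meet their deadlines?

2

Sort by profit descending; place each in the latest free slot ≤ its deadline.
By profit: G(d1,72), D(d1,66), C(d1,62), B(d1,57), A(d1,32), H(d1,25), E(d2,18), F(d2,14)
G→slot 1; D skipped; C skipped; B skipped; A skipped; H skipped; E→slot 2; F skipped.
2 of 8 scheduled.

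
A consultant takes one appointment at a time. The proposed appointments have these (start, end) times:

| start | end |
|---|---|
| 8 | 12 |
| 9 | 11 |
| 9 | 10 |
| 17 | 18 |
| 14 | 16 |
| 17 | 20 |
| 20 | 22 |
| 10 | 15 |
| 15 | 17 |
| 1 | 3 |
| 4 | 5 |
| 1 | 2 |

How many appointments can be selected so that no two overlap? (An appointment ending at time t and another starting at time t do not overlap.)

7

By end time: (1,2), (1,3), (4,5), (9,10), (9,11), (8,12), (10,15), (14,16), (15,17), (17,18), (17,20), (20,22).
Pick (1,2); next start ≥ 2 → (4,5); next start ≥ 5 → (9,10); next start ≥ 10 → (10,15); next start ≥ 15 → (15,17); next start ≥ 17 → (17,18); next start ≥ 18 → (20,22).
Selected 7 appointments.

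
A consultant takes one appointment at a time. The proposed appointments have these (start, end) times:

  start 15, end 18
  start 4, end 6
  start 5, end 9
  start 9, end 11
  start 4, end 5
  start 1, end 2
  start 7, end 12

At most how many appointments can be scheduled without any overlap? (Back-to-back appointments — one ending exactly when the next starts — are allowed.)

By end time: (1,2), (4,5), (4,6), (5,9), (9,11), (7,12), (15,18).
Pick (1,2); next start ≥ 2 → (4,5); next start ≥ 5 → (5,9); next start ≥ 9 → (9,11); next start ≥ 11 → (15,18).
Selected 5 appointments.

5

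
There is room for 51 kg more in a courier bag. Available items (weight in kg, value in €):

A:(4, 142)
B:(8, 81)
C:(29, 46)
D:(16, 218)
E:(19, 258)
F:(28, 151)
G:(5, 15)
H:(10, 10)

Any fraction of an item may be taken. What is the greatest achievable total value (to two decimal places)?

Ratios (sorted): A 35.50, D 13.62, E 13.58, B 10.12, F 5.39, G 3.00, C 1.59, H 1.00
take A (4 @ 142); take D (16 @ 218); take E (19 @ 258); take B (8 @ 81); take 4/28 of F → 21.57. Capacity used 51/51.
Total value = 720.57

720.57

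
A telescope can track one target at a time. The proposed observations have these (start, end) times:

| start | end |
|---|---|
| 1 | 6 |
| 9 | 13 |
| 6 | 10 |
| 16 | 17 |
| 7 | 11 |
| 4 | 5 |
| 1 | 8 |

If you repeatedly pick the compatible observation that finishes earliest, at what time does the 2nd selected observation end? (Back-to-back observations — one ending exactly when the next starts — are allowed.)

10

Order by finish time; keep every interval that doesn't clash with the previous kept one.
By end time: (4,5), (1,6), (1,8), (6,10), (7,11), (9,13), (16,17).
Pick (4,5); next start ≥ 5 → (6,10); next start ≥ 10 → (16,17).
Selected: (4,5) (6,10) (16,17)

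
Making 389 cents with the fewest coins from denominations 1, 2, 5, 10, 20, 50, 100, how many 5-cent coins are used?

389 = 3×100 + 1×50 + 1×20 + 1×10 + 1×5 + 2×2
Count of 5: 1

1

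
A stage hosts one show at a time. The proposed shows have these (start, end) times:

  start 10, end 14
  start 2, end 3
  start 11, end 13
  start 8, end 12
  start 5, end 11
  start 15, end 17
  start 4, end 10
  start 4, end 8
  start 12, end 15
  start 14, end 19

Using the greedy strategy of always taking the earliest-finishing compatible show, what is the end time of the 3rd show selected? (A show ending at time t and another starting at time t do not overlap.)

Greedy by earliest finish: after sorting by end time, pick each interval compatible with the last pick.
By end time: (2,3), (4,8), (4,10), (5,11), (8,12), (11,13), (10,14), (12,15), (15,17), (14,19).
Pick (2,3); next start ≥ 3 → (4,8); next start ≥ 8 → (8,12); next start ≥ 12 → (12,15); next start ≥ 15 → (15,17).
Selected: (2,3) (4,8) (8,12) (12,15) (15,17)

12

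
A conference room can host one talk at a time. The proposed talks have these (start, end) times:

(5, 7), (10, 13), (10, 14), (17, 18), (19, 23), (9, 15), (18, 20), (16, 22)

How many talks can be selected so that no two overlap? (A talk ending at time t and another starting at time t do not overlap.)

4

Sorted by end: (5,7)  (10,13)  (10,14)  (9,15)  (17,18)  (18,20)  (16,22)  (19,23)
take (5,7); take (10,13); skip (9,15); take (17,18); take (18,20); skip (19,23).
Selected 4 talks.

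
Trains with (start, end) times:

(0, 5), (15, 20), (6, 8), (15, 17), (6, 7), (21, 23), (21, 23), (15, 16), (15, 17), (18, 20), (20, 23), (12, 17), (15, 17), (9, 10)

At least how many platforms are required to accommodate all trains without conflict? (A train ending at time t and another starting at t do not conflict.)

6

Events (time:±→running): 0:+→1 5:-→0 6:+→1 6:+→2 7:-→1 8:-→0 9:+→1 10:-→0 12:+→1 15:+→2 15:+→3 15:+→4 15:+→5 15:+→6 … peak 6.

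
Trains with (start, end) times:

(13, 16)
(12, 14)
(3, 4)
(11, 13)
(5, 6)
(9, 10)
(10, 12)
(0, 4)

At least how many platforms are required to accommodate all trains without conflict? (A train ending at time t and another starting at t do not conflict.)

Events (time:±→running): 0:+→1 3:+→2 … peak 2.

2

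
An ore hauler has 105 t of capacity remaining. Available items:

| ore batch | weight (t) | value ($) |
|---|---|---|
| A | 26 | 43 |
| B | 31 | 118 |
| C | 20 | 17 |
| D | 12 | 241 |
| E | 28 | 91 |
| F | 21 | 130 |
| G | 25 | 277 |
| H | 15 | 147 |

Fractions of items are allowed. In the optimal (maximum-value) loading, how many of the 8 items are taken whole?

Sort by value per unit weight and fill in that order.
Ratios (sorted): D 20.08, G 11.08, H 9.80, F 6.19, B 3.81, E 3.25, A 1.65, C 0.85
take D (12 @ 241); take G (25 @ 277); take H (15 @ 147); take F (21 @ 130); take B (31 @ 118); take 1/28 of E → 3.25. Capacity used 105/105.
5 item(s) taken whole; one partial (take 1/28 of E).

5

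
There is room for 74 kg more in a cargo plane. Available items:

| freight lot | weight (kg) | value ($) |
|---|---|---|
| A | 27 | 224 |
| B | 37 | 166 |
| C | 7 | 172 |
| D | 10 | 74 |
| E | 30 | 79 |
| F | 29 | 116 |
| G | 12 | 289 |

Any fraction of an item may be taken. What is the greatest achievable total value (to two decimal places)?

Sort by value per unit weight and fill in that order.
Order: C (172/7=24.57) > G (289/12=24.08) > A (224/27=8.30) > D (74/10=7.40) > B (166/37=4.49) > F (116/29=4.00) > E (79/30=2.63)
Fill: take C (7 @ 172) → take G (12 @ 289) → take A (27 @ 224) → take D (10 @ 74) → take 18/37 of B → 80.76; 74/74 used.
Total value = 839.76

839.76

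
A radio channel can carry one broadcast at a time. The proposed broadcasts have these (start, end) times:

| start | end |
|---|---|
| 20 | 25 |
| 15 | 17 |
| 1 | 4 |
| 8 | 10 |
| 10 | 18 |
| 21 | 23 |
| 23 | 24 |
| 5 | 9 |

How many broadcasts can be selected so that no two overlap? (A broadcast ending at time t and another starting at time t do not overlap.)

5

Greedy by earliest finish: after sorting by end time, pick each interval compatible with the last pick.
Sorted by end: (1,4)  (5,9)  (8,10)  (15,17)  (10,18)  (21,23)  (23,24)  (20,25)
take (1,4); take (5,9); take (15,17); skip (10,18); take (21,23); take (23,24).
Selected 5 broadcasts.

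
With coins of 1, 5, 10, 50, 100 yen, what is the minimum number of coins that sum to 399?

Greedy: take as many of the largest coin as possible, then repeat with the remainder.
399 = 3×100 + 1×50 + 4×10 + 1×5 + 4×1
Total coins = 3 + 1 + 4 + 1 + 4 = 13

13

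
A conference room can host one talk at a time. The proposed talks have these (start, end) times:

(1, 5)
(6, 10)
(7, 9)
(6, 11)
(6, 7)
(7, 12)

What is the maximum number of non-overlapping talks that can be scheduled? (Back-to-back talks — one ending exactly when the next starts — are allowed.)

3

Greedy by earliest finish: after sorting by end time, pick each interval compatible with the last pick.
Sorted by end: (1,5)  (6,7)  (7,9)  (6,10)  (6,11)  (7,12)
take (1,5); take (6,7); take (7,9); skip (6,10); skip (6,11); skip (7,12).
Selected 3 talks.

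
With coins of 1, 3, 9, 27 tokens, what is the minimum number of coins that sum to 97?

97 = 3×27 + 1×9 + 2×3 + 1×1
Total coins = 3 + 1 + 2 + 1 = 7

7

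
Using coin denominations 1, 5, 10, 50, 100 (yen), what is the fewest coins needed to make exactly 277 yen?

8

Greedy: take as many of the largest coin as possible, then repeat with the remainder.
277 = 2×100 + 1×50 + 2×10 + 1×5 + 2×1
Total coins = 2 + 1 + 2 + 1 + 2 = 8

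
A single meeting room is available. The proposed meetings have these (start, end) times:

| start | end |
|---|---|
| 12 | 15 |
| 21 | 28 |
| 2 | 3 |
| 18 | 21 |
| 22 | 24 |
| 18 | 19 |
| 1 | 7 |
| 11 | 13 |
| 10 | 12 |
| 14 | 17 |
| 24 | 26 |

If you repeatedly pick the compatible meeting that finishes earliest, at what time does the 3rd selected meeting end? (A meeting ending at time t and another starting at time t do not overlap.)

15

Order by finish time; keep every interval that doesn't clash with the previous kept one.
By end time: (2,3), (1,7), (10,12), (11,13), (12,15), (14,17), (18,19), (18,21), (22,24), (24,26), (21,28).
Pick (2,3); next start ≥ 3 → (10,12); next start ≥ 12 → (12,15); next start ≥ 15 → (18,19); next start ≥ 19 → (22,24); next start ≥ 24 → (24,26).
Selected: (2,3) (10,12) (12,15) (18,19) (22,24) (24,26)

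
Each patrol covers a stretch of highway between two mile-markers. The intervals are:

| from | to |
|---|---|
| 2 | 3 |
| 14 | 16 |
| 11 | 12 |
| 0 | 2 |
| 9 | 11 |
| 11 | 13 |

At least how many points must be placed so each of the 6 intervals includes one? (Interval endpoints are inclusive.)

Sort by right endpoint; whenever an interval is uncovered, place a point at its right end.
Sorted: [0,2] [2,3] [9,11] [11,12] [11,13] [14,16]
{[0,2],[2,3]} hit by 2; {[9,11],[11,12],[11,13]} hit by 11; {[14,16]} hit by 16.
Points: 2, 11, 16 (3 total).

3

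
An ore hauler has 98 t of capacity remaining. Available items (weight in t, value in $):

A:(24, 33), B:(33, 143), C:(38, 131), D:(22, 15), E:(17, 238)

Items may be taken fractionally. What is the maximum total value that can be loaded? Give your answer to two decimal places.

525.75

Ratios (sorted): E 14.00, B 4.33, C 3.45, A 1.38, D 0.68
take E (17 @ 238); take B (33 @ 143); take C (38 @ 131); take 10/24 of A → 13.75. Capacity used 98/98.
Total value = 525.75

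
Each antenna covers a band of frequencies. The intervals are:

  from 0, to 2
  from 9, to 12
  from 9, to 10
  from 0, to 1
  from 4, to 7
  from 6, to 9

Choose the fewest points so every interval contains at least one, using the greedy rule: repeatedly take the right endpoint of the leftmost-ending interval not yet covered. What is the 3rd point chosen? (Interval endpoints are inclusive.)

Sorted: [0,1] [0,2] [4,7] [6,9] [9,10] [9,12]
{[0,1],[0,2]} hit by 1; {[4,7],[6,9]} hit by 7; {[9,10],[9,12]} hit by 10.
Points: 1, 7, 10 (3 total).

10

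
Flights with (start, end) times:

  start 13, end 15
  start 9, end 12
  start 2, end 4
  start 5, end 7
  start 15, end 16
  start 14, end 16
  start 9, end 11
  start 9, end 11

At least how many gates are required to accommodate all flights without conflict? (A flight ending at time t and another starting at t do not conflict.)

Count concurrent intervals with a sweep; the peak is the room count.
starts: [2, 5, 9, 9, 9, 13, 14, 15]
ends:   [4, 7, 11, 11, 12, 15, 16, 16]
s2→1 e4→0 s5→1 e7→0 s9→1 s9→2 s9→3  — peak 3.

3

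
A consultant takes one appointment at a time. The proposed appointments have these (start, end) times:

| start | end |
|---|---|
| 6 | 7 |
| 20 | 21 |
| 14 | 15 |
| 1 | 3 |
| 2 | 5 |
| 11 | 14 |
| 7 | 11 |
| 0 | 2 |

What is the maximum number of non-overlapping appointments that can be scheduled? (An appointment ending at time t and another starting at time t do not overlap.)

7

Sorted by end: (0,2)  (1,3)  (2,5)  (6,7)  (7,11)  (11,14)  (14,15)  (20,21)
take (0,2); take (2,5); take (6,7); take (7,11); take (11,14); take (14,15); take (20,21).
Selected 7 appointments.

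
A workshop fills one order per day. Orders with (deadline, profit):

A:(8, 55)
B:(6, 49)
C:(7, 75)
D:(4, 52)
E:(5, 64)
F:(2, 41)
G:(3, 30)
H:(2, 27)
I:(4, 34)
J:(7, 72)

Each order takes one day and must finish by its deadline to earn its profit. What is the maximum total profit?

442

Take jobs in profit order; each goes to the latest open slot no later than its deadline.
Profit order: C=75 J=72 E=64 A=55 D=52 B=49 F=41 I=34 G=30 H=27
Assign: C→slot 7, J→slot 6, E→slot 5, A→slot 8, D→slot 4, B→slot 3, F→slot 2, I→slot 1, G skipped, H skipped.
Slots: [1:I] [2:F] [3:B] [4:D] [5:E] [6:J] [7:C] [8:A]
Profit = 34 + 41 + 49 + 52 + 64 + 72 + 75 + 55 = 442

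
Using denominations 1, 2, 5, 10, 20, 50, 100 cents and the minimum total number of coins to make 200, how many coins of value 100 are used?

200 = 2×100
Count of 100: 2

2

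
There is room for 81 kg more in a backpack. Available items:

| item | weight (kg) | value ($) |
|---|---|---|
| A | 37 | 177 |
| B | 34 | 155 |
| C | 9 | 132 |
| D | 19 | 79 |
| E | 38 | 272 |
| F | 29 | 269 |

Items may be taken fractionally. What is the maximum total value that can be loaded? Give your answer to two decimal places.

Ratios (sorted): C 14.67, F 9.28, E 7.16, A 4.78, B 4.56, D 4.16
take C (9 @ 132); take F (29 @ 269); take E (38 @ 272); take 5/37 of A → 23.92. Capacity used 81/81.
Total value = 696.92

696.92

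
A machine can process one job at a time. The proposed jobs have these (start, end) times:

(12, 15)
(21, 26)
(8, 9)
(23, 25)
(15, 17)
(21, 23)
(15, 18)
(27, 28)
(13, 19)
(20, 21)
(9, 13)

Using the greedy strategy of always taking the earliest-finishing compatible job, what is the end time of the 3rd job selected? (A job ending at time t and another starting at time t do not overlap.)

By end time: (8,9), (9,13), (12,15), (15,17), (15,18), (13,19), (20,21), (21,23), (23,25), (21,26), (27,28).
Pick (8,9); next start ≥ 9 → (9,13); next start ≥ 13 → (15,17); next start ≥ 17 → (20,21); next start ≥ 21 → (21,23); next start ≥ 23 → (23,25); next start ≥ 25 → (27,28).
Selected: (8,9) (9,13) (15,17) (20,21) (21,23) (23,25) (27,28)

17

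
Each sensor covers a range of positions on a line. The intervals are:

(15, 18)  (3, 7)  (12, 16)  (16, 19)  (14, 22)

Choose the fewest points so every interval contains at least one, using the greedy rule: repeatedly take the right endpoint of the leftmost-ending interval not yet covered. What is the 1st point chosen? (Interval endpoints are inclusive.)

7

Process intervals by earliest right end; each time one isn't hit yet, stab at its right endpoint.
By right end: [3,7]  [12,16]  [15,18]  [16,19]  [14,22]
[3,7] uncovered → point at 7; [12,16] uncovered → point at 16.
Points: 7, 16 (2 total).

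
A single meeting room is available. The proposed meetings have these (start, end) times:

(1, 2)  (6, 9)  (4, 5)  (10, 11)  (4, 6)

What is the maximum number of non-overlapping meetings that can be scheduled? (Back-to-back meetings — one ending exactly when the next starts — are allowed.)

4

Sorted by end: (1,2)  (4,5)  (4,6)  (6,9)  (10,11)
take (1,2); take (4,5); skip (4,6); take (6,9); take (10,11).
Selected 4 meetings.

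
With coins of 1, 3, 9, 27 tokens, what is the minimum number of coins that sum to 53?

53 = 1×27 + 2×9 + 2×3 + 2×1
Total coins = 1 + 2 + 2 + 2 = 7

7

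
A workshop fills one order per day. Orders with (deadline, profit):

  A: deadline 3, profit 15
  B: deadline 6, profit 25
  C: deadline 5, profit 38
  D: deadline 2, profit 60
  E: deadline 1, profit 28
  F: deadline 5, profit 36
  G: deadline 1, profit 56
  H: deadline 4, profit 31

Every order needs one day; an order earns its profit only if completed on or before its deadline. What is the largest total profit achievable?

Sort by profit descending; place each in the latest free slot ≤ its deadline.
By profit: D(d2,60), G(d1,56), C(d5,38), F(d5,36), H(d4,31), E(d1,28), B(d6,25), A(d3,15)
D→slot 2; G→slot 1; C→slot 5; F→slot 4; H→slot 3; E skipped; B→slot 6; A skipped.
Profit = 56 + 60 + 31 + 36 + 38 + 25 = 246

246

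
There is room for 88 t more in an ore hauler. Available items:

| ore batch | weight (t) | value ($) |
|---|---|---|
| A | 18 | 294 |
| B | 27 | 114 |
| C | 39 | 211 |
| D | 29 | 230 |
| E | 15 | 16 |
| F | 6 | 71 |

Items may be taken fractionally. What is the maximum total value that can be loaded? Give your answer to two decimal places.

784.36

Sort by value per unit weight and fill in that order.
Order: A (294/18=16.33) > F (71/6=11.83) > D (230/29=7.93) > C (211/39=5.41) > B (114/27=4.22) > E (16/15=1.07)
Fill: take A (18 @ 294) → take F (6 @ 71) → take D (29 @ 230) → take 35/39 of C → 189.36; 88/88 used.
Total value = 784.36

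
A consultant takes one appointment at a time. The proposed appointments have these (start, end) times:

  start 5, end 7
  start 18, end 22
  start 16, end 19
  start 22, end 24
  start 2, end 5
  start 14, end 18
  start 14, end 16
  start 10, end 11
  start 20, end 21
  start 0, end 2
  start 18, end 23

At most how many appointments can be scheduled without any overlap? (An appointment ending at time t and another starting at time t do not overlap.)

Sort by end time and greedily take each interval whose start is ≥ the last chosen end.
By end time: (0,2), (2,5), (5,7), (10,11), (14,16), (14,18), (16,19), (20,21), (18,22), (18,23), (22,24).
Pick (0,2); next start ≥ 2 → (2,5); next start ≥ 5 → (5,7); next start ≥ 7 → (10,11); next start ≥ 11 → (14,16); next start ≥ 16 → (16,19); next start ≥ 19 → (20,21); next start ≥ 21 → (22,24).
Selected 8 appointments.

8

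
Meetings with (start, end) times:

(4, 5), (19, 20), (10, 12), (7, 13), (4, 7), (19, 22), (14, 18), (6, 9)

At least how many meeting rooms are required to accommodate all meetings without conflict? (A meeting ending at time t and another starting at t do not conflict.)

Events (time:±→running): 4:+→1 4:+→2 … peak 2.

2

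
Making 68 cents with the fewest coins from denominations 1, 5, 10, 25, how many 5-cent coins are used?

1

68 − 2×25→18 − 1×10→8 − 1×5→3 − 3×1→0
Count of 5: 1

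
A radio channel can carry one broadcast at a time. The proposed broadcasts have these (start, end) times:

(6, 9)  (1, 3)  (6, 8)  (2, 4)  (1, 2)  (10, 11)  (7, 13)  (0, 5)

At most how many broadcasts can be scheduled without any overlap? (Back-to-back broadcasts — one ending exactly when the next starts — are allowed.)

4

Order by finish time; keep every interval that doesn't clash with the previous kept one.
By end time: (1,2), (1,3), (2,4), (0,5), (6,8), (6,9), (10,11), (7,13).
Pick (1,2); next start ≥ 2 → (2,4); next start ≥ 4 → (6,8); next start ≥ 8 → (10,11).
Selected 4 broadcasts.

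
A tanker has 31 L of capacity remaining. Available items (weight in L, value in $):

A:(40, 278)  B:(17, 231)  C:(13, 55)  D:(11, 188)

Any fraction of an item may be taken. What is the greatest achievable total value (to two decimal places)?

439.85

Sort by value per unit weight and fill in that order.
Ratios (sorted): D 17.09, B 13.59, A 6.95, C 4.23
take D (11 @ 188); take B (17 @ 231); take 3/40 of A → 20.85. Capacity used 31/31.
Total value = 439.85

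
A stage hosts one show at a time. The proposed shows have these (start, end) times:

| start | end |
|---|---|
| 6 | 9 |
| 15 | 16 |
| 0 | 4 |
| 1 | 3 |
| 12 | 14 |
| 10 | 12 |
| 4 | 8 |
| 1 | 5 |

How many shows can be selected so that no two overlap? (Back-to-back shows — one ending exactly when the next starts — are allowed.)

5

Sort by end time and greedily take each interval whose start is ≥ the last chosen end.
By end time: (1,3), (0,4), (1,5), (4,8), (6,9), (10,12), (12,14), (15,16).
Pick (1,3); next start ≥ 3 → (4,8); next start ≥ 8 → (10,12); next start ≥ 12 → (12,14); next start ≥ 14 → (15,16).
Selected 5 shows.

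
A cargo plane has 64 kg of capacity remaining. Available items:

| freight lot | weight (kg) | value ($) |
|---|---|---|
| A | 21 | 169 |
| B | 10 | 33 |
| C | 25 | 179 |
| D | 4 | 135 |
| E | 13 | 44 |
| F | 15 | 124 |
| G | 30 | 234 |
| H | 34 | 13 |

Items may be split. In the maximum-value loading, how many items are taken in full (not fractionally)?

3

Sort by value per unit weight and fill in that order.
Order: D (135/4=33.75) > F (124/15=8.27) > A (169/21=8.05) > G (234/30=7.80) > C (179/25=7.16) > E (44/13=3.38) > B (33/10=3.30) > H (13/34=0.38)
Fill: take D (4 @ 135) → take F (15 @ 124) → take A (21 @ 169) → take 24/30 of G → 187.20; 64/64 used.
3 item(s) taken whole; one partial (take 24/30 of G).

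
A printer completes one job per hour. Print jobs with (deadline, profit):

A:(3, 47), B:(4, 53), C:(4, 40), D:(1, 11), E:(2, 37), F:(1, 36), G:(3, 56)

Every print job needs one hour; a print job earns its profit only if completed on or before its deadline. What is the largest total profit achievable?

Sort by profit descending; place each in the latest free slot ≤ its deadline.
Profit order: G=56 B=53 A=47 C=40 E=37 F=36 D=11
Assign: G→slot 3, B→slot 4, A→slot 2, C→slot 1, E skipped, F skipped, D skipped.
Slots: [1:C] [2:A] [3:G] [4:B]
Profit = 40 + 47 + 56 + 53 = 196

196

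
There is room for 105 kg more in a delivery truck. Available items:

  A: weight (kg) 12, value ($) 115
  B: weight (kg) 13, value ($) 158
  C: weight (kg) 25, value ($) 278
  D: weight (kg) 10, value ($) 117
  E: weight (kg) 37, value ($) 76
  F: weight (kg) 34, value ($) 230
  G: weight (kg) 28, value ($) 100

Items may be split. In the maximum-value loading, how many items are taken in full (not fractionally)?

5

Greedy by value/weight ratio, highest first.
Order: B (158/13=12.15) > D (117/10=11.70) > C (278/25=11.12) > A (115/12=9.58) > F (230/34=6.76) > G (100/28=3.57) > E (76/37=2.05)
Fill: take B (13 @ 158) → take D (10 @ 117) → take C (25 @ 278) → take A (12 @ 115) → take F (34 @ 230) → take 11/28 of G → 39.29; 105/105 used.
5 item(s) taken whole; one partial (take 11/28 of G).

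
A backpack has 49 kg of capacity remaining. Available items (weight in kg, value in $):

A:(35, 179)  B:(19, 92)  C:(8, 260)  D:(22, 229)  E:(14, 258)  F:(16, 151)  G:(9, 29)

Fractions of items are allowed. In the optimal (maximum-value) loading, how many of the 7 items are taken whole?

3

Ratios (sorted): C 32.50, E 18.43, D 10.41, F 9.44, A 5.11, B 4.84, G 3.22
take C (8 @ 260); take E (14 @ 258); take D (22 @ 229); take 5/16 of F → 47.19. Capacity used 49/49.
3 item(s) taken whole; one partial (take 5/16 of F).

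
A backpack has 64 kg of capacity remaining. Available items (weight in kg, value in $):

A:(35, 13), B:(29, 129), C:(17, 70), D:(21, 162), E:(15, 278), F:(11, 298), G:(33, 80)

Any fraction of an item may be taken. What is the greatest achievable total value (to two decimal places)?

813.62

Greedy by value/weight ratio, highest first.
Order: F (298/11=27.09) > E (278/15=18.53) > D (162/21=7.71) > B (129/29=4.45) > C (70/17=4.12) > G (80/33=2.42) > A (13/35=0.37)
Fill: take F (11 @ 298) → take E (15 @ 278) → take D (21 @ 162) → take 17/29 of B → 75.62; 64/64 used.
Total value = 813.62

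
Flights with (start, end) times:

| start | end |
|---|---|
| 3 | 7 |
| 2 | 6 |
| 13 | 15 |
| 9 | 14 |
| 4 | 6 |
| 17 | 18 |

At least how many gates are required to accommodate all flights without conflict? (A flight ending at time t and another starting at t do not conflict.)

The answer is the maximum number of intervals overlapping at any instant.
starts: [2, 3, 4, 9, 13, 17]
ends:   [6, 6, 7, 14, 15, 18]
s2→1 s3→2 s4→3  — peak 3.

3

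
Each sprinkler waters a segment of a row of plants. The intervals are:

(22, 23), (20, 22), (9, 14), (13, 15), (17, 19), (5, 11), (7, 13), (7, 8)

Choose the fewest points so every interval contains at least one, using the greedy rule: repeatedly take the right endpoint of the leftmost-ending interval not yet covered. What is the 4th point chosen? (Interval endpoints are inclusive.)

By right end: [7,8]  [5,11]  [7,13]  [9,14]  [13,15]  [17,19]  [20,22]  [22,23]
[7,8] uncovered → point at 8; [9,14] uncovered → point at 14; [17,19] uncovered → point at 19; [20,22] uncovered → point at 22.
Points: 8, 14, 19, 22 (4 total).

22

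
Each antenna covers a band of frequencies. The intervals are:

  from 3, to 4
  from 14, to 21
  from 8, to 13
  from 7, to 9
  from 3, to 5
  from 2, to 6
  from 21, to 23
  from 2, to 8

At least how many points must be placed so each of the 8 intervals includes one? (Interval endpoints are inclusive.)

Sort by right endpoint; whenever an interval is uncovered, place a point at its right end.
By right end: [3,4]  [3,5]  [2,6]  [2,8]  [7,9]  [8,13]  [14,21]  [21,23]
[3,4] uncovered → point at 4; [7,9] uncovered → point at 9; [14,21] uncovered → point at 21.
Points: 4, 9, 21 (3 total).

3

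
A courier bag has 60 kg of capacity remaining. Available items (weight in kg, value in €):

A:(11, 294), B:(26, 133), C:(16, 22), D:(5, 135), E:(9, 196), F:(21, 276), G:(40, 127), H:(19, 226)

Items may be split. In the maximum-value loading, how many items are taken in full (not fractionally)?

4

Ratios (sorted): D 27.00, A 26.73, E 21.78, F 13.14, H 11.89, B 5.12, G 3.17, C 1.38
take D (5 @ 135); take A (11 @ 294); take E (9 @ 196); take F (21 @ 276); take 14/19 of H → 166.53. Capacity used 60/60.
4 item(s) taken whole; one partial (take 14/19 of H).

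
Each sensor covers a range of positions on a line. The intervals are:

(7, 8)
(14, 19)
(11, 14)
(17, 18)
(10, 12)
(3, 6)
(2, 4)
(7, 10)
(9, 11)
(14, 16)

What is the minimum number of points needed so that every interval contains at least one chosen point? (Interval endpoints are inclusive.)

Process intervals by earliest right end; each time one isn't hit yet, stab at its right endpoint.
By right end: [2,4]  [3,6]  [7,8]  [7,10]  [9,11]  [10,12]  [11,14]  [14,16]  [17,18]  [14,19]
[2,4] uncovered → point at 4; [7,8] uncovered → point at 8; [9,11] uncovered → point at 11; [14,16] uncovered → point at 16; [17,18] uncovered → point at 18.
Points: 4, 8, 11, 16, 18 (5 total).

5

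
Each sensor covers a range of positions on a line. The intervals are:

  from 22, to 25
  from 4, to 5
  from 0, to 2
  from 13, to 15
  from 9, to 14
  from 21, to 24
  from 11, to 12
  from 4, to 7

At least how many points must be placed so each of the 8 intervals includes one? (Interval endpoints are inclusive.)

5

By right end: [0,2]  [4,5]  [4,7]  [11,12]  [9,14]  [13,15]  [21,24]  [22,25]
[0,2] uncovered → point at 2; [4,5] uncovered → point at 5; [11,12] uncovered → point at 12; [13,15] uncovered → point at 15; [21,24] uncovered → point at 24.
Points: 2, 5, 12, 15, 24 (5 total).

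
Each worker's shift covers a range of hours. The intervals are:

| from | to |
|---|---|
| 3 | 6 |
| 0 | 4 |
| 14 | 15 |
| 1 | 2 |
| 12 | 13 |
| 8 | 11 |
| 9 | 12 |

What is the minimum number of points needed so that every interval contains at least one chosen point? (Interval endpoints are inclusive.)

5

Sort by right endpoint; whenever an interval is uncovered, place a point at its right end.
By right end: [1,2]  [0,4]  [3,6]  [8,11]  [9,12]  [12,13]  [14,15]
[1,2] uncovered → point at 2; [3,6] uncovered → point at 6; [8,11] uncovered → point at 11; [12,13] uncovered → point at 13; [14,15] uncovered → point at 15.
Points: 2, 6, 11, 13, 15 (5 total).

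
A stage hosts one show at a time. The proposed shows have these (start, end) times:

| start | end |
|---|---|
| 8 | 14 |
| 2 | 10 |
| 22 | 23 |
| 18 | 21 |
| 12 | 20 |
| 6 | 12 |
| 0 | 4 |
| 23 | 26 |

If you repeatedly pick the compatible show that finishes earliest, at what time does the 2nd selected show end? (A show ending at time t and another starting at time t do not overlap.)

12

Sort by end time and greedily take each interval whose start is ≥ the last chosen end.
By end time: (0,4), (2,10), (6,12), (8,14), (12,20), (18,21), (22,23), (23,26).
Pick (0,4); next start ≥ 4 → (6,12); next start ≥ 12 → (12,20); next start ≥ 20 → (22,23); next start ≥ 23 → (23,26).
Selected: (0,4) (6,12) (12,20) (22,23) (23,26)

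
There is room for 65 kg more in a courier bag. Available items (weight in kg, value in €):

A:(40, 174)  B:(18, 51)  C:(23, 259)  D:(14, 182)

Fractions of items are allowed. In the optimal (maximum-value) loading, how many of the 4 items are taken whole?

Greedy by value/weight ratio, highest first.
Ratios (sorted): D 13.00, C 11.26, A 4.35, B 2.83
take D (14 @ 182); take C (23 @ 259); take 28/40 of A → 121.80. Capacity used 65/65.
2 item(s) taken whole; one partial (take 28/40 of A).

2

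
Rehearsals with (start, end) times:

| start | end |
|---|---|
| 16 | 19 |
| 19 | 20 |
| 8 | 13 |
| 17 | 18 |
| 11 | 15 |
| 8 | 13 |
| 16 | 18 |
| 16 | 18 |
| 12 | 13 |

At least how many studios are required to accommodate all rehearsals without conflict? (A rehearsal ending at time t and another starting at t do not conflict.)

4

starts: [8, 8, 11, 12, 16, 16, 16, 17, 19]
ends:   [13, 13, 13, 15, 18, 18, 18, 19, 20]
s8→1 s8→2 s11→3 s12→4  — peak 4.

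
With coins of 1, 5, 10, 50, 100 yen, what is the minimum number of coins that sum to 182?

182 − 1×100→82 − 1×50→32 − 3×10→2 − 2×1→0
Total coins = 1 + 1 + 3 + 2 = 7

7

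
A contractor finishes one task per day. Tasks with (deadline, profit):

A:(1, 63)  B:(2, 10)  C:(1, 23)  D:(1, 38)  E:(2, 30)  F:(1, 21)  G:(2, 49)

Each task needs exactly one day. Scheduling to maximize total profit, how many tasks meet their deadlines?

Sort by profit descending; place each in the latest free slot ≤ its deadline.
By profit: A(d1,63), G(d2,49), D(d1,38), E(d2,30), C(d1,23), F(d1,21), B(d2,10)
A→slot 1; G→slot 2; D skipped; E skipped; C skipped; F skipped; B skipped.
2 of 7 scheduled.

2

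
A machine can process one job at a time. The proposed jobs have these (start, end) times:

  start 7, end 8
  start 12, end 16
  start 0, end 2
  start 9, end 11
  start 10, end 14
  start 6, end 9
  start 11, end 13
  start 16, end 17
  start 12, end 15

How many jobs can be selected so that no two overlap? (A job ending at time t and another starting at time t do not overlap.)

Order by finish time; keep every interval that doesn't clash with the previous kept one.
Sorted by end: (0,2)  (7,8)  (6,9)  (9,11)  (11,13)  (10,14)  (12,15)  (12,16)  (16,17)
take (0,2); take (7,8); take (9,11); take (11,13); skip (10,14); take (16,17).
Selected 5 jobs.

5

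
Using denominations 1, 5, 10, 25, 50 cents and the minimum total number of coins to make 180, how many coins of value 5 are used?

1

180 = 3×50 + 1×25 + 1×5
Count of 5: 1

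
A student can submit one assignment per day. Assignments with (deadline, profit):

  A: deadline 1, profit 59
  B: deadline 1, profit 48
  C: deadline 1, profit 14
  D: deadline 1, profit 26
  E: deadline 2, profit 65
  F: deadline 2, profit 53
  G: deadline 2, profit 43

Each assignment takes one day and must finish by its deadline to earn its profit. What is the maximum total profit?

Sort by profit descending; place each in the latest free slot ≤ its deadline.
By profit: E(d2,65), A(d1,59), F(d2,53), B(d1,48), G(d2,43), D(d1,26), C(d1,14)
E→slot 2; A→slot 1; F skipped; B skipped; G skipped; D skipped; C skipped.
Profit = 59 + 65 = 124

124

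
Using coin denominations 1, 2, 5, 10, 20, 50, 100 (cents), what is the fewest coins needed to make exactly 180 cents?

4

Greedy: take as many of the largest coin as possible, then repeat with the remainder.
180 = 1×100 + 1×50 + 1×20 + 1×10
Total coins = 1 + 1 + 1 + 1 = 4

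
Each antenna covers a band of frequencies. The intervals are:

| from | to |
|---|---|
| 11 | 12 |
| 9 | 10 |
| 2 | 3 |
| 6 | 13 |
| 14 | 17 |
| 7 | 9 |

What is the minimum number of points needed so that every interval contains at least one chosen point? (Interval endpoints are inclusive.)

By right end: [2,3]  [7,9]  [9,10]  [11,12]  [6,13]  [14,17]
[2,3] uncovered → point at 3; [7,9] uncovered → point at 9; [11,12] uncovered → point at 12; [14,17] uncovered → point at 17.
Points: 3, 9, 12, 17 (4 total).

4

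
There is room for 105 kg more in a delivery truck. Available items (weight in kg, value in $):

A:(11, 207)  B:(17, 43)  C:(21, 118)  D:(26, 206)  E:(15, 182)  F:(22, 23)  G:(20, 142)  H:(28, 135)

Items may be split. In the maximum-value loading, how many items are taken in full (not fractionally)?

Order: A (207/11=18.82) > E (182/15=12.13) > D (206/26=7.92) > G (142/20=7.10) > C (118/21=5.62) > H (135/28=4.82) > B (43/17=2.53) > F (23/22=1.05)
Fill: take A (11 @ 207) → take E (15 @ 182) → take D (26 @ 206) → take G (20 @ 142) → take C (21 @ 118) → take 12/28 of H → 57.86; 105/105 used.
5 item(s) taken whole; one partial (take 12/28 of H).

5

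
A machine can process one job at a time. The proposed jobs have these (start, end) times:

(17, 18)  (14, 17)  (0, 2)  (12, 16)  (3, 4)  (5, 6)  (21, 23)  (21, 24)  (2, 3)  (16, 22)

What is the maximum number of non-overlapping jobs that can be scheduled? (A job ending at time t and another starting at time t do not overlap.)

Sorted by end: (0,2)  (2,3)  (3,4)  (5,6)  (12,16)  (14,17)  (17,18)  (16,22)  (21,23)  (21,24)
take (0,2); take (2,3); take (3,4); take (5,6); take (12,16); take (17,18); take (21,23); skip (21,24).
Selected 7 jobs.

7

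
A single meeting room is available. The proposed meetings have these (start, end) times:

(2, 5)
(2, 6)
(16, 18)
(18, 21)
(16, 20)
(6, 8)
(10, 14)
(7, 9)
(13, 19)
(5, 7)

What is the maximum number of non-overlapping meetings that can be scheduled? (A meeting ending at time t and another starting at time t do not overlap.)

Greedy by earliest finish: after sorting by end time, pick each interval compatible with the last pick.
Sorted by end: (2,5)  (2,6)  (5,7)  (6,8)  (7,9)  (10,14)  (16,18)  (13,19)  (16,20)  (18,21)
take (2,5); take (5,7); take (7,9); take (10,14); take (16,18); take (18,21).
Selected 6 meetings.

6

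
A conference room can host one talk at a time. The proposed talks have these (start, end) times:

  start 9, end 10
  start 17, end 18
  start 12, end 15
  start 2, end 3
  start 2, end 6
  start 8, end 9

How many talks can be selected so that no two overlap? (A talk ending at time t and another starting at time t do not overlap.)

Greedy by earliest finish: after sorting by end time, pick each interval compatible with the last pick.
By end time: (2,3), (2,6), (8,9), (9,10), (12,15), (17,18).
Pick (2,3); next start ≥ 3 → (8,9); next start ≥ 9 → (9,10); next start ≥ 10 → (12,15); next start ≥ 15 → (17,18).
Selected 5 talks.

5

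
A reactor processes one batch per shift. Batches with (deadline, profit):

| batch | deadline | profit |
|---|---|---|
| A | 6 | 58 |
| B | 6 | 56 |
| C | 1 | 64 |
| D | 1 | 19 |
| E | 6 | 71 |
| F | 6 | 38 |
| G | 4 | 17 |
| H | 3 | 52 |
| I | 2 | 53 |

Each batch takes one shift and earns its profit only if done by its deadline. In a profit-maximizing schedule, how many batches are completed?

By profit: E(d6,71), C(d1,64), A(d6,58), B(d6,56), I(d2,53), H(d3,52), F(d6,38), D(d1,19), G(d4,17)
E→slot 6; C→slot 1; A→slot 5; B→slot 4; I→slot 2; H→slot 3; F skipped; D skipped; G skipped.
6 of 9 scheduled.

6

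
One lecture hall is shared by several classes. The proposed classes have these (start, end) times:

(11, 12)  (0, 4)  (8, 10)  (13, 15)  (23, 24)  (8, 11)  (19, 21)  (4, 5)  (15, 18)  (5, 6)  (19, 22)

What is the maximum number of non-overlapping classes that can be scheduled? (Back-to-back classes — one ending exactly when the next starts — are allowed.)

Sorted by end: (0,4)  (4,5)  (5,6)  (8,10)  (8,11)  (11,12)  (13,15)  (15,18)  (19,21)  (19,22)  (23,24)
take (0,4); take (4,5); take (5,6); take (8,10); take (11,12); take (13,15); take (15,18); take (19,21); take (23,24).
Selected 9 classes.

9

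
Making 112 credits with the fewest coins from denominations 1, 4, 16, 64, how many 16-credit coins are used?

Use the largest denomination that fits, subtract, and repeat.
112 − 1×64→48 − 3×16→0
Count of 16: 3

3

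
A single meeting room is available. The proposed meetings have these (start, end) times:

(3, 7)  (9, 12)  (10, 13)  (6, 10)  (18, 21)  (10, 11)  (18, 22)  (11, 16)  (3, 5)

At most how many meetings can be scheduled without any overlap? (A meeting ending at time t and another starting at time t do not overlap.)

Sorted by end: (3,5)  (3,7)  (6,10)  (10,11)  (9,12)  (10,13)  (11,16)  (18,21)  (18,22)
take (3,5); take (6,10); take (10,11); take (11,16); take (18,21); skip (18,22).
Selected 5 meetings.

5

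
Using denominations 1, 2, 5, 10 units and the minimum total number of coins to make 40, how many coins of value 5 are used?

0

40 − 4×10→0
Count of 5: 0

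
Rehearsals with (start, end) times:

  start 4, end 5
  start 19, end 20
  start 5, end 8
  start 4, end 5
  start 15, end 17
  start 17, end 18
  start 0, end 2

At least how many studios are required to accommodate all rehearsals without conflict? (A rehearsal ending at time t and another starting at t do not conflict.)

The answer is the maximum number of intervals overlapping at any instant.
Events (time:±→running): 0:+→1 2:-→0 4:+→1 4:+→2 … peak 2.

2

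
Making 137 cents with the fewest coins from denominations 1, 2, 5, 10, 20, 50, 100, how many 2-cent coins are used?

137 − 1×100→37 − 1×20→17 − 1×10→7 − 1×5→2 − 1×2→0
Count of 2: 1

1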